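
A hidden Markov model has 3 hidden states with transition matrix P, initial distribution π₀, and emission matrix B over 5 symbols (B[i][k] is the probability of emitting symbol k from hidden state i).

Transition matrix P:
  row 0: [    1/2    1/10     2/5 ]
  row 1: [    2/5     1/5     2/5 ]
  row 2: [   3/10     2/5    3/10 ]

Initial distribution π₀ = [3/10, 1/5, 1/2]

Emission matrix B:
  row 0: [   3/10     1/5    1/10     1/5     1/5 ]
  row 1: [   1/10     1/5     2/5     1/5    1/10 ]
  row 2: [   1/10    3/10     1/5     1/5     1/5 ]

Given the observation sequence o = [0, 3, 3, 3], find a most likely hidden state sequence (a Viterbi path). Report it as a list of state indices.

path = [0, 0, 0, 0]

t=0: δ = [9.000e-02, 2.000e-02, 5.000e-02]  (obs o_0=0)
t=1: δ = [9.000e-03, 4.000e-03, 7.200e-03]  ψ = [0, 2, 0]  (obs o_1=3)
t=2: δ = [9.000e-04, 5.760e-04, 7.200e-04]  ψ = [0, 2, 0]  (obs o_2=3)
t=3: δ = [9.000e-05, 5.760e-05, 7.200e-05]  ψ = [0, 2, 0]  (obs o_3=3)
backtrack: best end state = 0; path = [0, 0, 0, 0]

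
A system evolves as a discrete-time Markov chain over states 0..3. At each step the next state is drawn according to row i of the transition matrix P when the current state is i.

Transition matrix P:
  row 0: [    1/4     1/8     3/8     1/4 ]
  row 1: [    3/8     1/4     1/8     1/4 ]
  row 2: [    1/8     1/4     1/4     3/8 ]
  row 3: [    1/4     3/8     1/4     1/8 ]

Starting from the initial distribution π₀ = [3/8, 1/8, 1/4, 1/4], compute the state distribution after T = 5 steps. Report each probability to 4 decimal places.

t=0: π = [0.3750, 0.1250, 0.2500, 0.2500]
t=1: π = [0.2344, 0.2344, 0.2813, 0.2500]
t=2: π = [0.2441, 0.2520, 0.2500, 0.2539]
t=3: π = [0.2502, 0.2512, 0.2490, 0.2495]
t=4: π = [0.2503, 0.2499, 0.2499, 0.2499]
t=5: π = [0.2500, 0.2500, 0.2500, 0.2500]

π = [0.2500, 0.2500, 0.2500, 0.2500]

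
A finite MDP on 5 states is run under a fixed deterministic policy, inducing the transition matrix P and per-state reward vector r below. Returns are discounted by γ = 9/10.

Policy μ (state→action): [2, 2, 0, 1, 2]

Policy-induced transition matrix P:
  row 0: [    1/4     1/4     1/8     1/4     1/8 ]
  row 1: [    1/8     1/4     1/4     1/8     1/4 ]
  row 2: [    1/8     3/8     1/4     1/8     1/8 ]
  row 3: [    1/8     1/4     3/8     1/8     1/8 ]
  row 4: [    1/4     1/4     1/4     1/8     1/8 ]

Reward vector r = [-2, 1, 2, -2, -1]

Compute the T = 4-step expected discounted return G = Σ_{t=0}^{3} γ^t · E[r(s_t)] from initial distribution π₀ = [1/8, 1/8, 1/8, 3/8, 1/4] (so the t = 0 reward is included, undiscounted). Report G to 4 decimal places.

G = -0.8246

t=0: π = [0.1250, 0.1250, 0.1250, 0.3750, 0.2500], E[r] = -0.8750, γ^t·E[r] = -0.875000, running G = -0.875000
t=1: π = [0.1719, 0.2656, 0.2813, 0.1406, 0.1406], E[r] = 0.0625, γ^t·E[r] = 0.056250, running G = -0.818750
t=2: π = [0.1641, 0.2852, 0.2461, 0.1465, 0.1582], E[r] = -0.0020, γ^t·E[r] = -0.001582, running G = -0.820332
t=3: π = [0.1653, 0.2808, 0.2478, 0.1455, 0.1606], E[r] = -0.0059, γ^t·E[r] = -0.004271, running G = -0.824604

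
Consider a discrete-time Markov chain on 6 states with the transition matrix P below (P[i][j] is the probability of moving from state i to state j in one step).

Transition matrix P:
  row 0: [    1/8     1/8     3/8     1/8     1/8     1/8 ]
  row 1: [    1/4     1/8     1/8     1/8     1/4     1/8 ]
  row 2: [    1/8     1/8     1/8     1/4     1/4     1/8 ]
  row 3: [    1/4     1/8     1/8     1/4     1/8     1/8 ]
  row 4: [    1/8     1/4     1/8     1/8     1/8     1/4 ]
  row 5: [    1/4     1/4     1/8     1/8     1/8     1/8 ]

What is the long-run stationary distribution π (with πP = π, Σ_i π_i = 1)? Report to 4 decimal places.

π = [0.1847, 0.1641, 0.1712, 0.1673, 0.1669, 0.1459]

Balance equations π_j = Σ_i π_i·P[i][j]:
  π_0 = 1/8·π_0 + 1/4·π_1 + 1/8·π_2 + 1/4·π_3 + 1/8·π_4 + 1/4·π_5
  π_1 = 1/8·π_0 + 1/8·π_1 + 1/8·π_2 + 1/8·π_3 + 1/4·π_4 + 1/4·π_5
  π_2 = 3/8·π_0 + 1/8·π_1 + 1/8·π_2 + 1/8·π_3 + 1/8·π_4 + 1/8·π_5
  π_3 = 1/8·π_0 + 1/8·π_1 + 1/4·π_2 + 1/4·π_3 + 1/8·π_4 + 1/8·π_5
  π_4 = 1/8·π_0 + 1/4·π_1 + 1/4·π_2 + 1/8·π_3 + 1/8·π_4 + 1/8·π_5
  normalize: π_0 + π_1 + π_2 + π_3 + π_4 + π_5 = 1
Solving the linear system gives exactly π = [2299/12450, 681/4150, 2131/12450, 2083/12450, 1039/6225, 908/6225].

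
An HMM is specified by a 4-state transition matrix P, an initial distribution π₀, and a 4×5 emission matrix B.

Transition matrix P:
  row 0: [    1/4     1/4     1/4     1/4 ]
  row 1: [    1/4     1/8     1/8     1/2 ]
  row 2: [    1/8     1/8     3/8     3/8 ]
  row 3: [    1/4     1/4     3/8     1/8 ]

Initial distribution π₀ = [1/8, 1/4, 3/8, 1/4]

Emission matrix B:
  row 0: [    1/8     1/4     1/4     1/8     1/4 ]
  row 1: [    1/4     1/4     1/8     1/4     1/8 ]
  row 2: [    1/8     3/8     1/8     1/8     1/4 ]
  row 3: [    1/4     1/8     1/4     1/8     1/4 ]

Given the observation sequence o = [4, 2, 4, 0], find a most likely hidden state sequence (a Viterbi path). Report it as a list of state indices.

path = [2, 3, 2, 3]

t=0: δ = [3.125e-02, 3.125e-02, 9.375e-02, 6.250e-02]  (obs o_0=4)
t=1: δ = [3.906e-03, 1.953e-03, 4.395e-03, 8.789e-03]  ψ = [3, 3, 2, 2]  (obs o_1=2)
t=2: δ = [5.493e-04, 2.747e-04, 8.240e-04, 4.120e-04]  ψ = [3, 3, 3, 2]  (obs o_2=4)
t=3: δ = [1.717e-05, 3.433e-05, 3.862e-05, 7.725e-05]  ψ = [0, 0, 2, 2]  (obs o_3=0)
backtrack: best end state = 3; path = [2, 3, 2, 3]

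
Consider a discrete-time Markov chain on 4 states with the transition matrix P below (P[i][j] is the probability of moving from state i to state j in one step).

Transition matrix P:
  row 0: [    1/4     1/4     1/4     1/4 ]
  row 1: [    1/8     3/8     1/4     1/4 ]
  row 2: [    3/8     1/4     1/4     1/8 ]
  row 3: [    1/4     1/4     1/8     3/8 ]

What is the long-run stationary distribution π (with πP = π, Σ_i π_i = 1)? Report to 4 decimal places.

π = [0.2416, 0.2857, 0.2182, 0.2545]

Balance equations π_j = Σ_i π_i·P[i][j]:
  π_0 = 1/4·π_0 + 1/8·π_1 + 3/8·π_2 + 1/4·π_3
  π_1 = 1/4·π_0 + 3/8·π_1 + 1/4·π_2 + 1/4·π_3
  π_2 = 1/4·π_0 + 1/4·π_1 + 1/4·π_2 + 1/8·π_3
  normalize: π_0 + π_1 + π_2 + π_3 = 1
Solving the linear system gives exactly π = [93/385, 2/7, 12/55, 14/55].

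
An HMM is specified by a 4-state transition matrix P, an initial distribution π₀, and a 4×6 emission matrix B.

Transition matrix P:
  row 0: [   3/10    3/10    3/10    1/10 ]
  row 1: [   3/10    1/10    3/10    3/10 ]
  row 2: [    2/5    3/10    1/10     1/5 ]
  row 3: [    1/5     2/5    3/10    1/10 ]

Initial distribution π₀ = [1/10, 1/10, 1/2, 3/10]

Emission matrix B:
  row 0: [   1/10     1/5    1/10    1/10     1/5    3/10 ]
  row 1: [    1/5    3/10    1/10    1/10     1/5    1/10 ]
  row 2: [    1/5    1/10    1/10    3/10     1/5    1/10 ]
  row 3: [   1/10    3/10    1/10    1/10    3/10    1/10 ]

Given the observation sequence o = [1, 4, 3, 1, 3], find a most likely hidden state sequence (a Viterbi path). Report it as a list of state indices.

t=0: δ = [2.000e-02, 3.000e-02, 5.000e-02, 9.000e-02]  (obs o_0=1)
t=1: δ = [4.000e-03, 7.200e-03, 5.400e-03, 3.000e-03]  ψ = [2, 3, 3, 2]  (obs o_1=4)
t=2: δ = [2.160e-04, 1.620e-04, 6.480e-04, 2.160e-04]  ψ = [1, 2, 1, 1]  (obs o_2=3)
t=3: δ = [5.184e-05, 5.832e-05, 6.480e-06, 3.888e-05]  ψ = [2, 2, 0, 2]  (obs o_3=1)
t=4: δ = [1.750e-06, 1.555e-06, 5.249e-06, 1.750e-06]  ψ = [1, 0, 1, 1]  (obs o_4=3)
backtrack: best end state = 2; path = [3, 1, 2, 1, 2]

path = [3, 1, 2, 1, 2]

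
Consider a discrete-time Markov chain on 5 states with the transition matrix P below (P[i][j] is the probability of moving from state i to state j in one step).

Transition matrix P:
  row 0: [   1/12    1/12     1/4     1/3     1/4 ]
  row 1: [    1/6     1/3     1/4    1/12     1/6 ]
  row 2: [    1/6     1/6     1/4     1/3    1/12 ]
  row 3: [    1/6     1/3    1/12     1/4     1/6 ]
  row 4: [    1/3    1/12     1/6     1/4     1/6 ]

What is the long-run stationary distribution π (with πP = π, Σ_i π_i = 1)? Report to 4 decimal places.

π = [0.1793, 0.2146, 0.1953, 0.2454, 0.1653]

Balance equations π_j = Σ_i π_i·P[i][j]:
  π_0 = 1/12·π_0 + 1/6·π_1 + 1/6·π_2 + 1/6·π_3 + 1/3·π_4
  π_1 = 1/12·π_0 + 1/3·π_1 + 1/6·π_2 + 1/3·π_3 + 1/12·π_4
  π_2 = 1/4·π_0 + 1/4·π_1 + 1/4·π_2 + 1/12·π_3 + 1/6·π_4
  π_3 = 1/3·π_0 + 1/12·π_1 + 1/3·π_2 + 1/4·π_3 + 1/4·π_4
  normalize: π_0 + π_1 + π_2 + π_3 + π_4 = 1
Solving the linear system gives exactly π = [1722/9605, 4123/19210, 1876/9605, 943/3842, 1588/9605].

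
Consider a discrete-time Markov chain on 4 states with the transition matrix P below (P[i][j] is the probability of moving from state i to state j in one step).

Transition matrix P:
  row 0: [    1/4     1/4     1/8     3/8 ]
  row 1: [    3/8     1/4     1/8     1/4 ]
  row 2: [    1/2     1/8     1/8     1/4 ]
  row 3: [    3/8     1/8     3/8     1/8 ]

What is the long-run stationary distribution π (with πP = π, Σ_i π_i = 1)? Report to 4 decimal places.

Balance equations π_j = Σ_i π_i·P[i][j]:
  π_0 = 1/4·π_0 + 3/8·π_1 + 1/2·π_2 + 3/8·π_3
  π_1 = 1/4·π_0 + 1/4·π_1 + 1/8·π_2 + 1/8·π_3
  π_2 = 1/8·π_0 + 1/8·π_1 + 1/8·π_2 + 3/8·π_3
  normalize: π_0 + π_1 + π_2 + π_3 = 1
Solving the linear system gives exactly π = [229/646, 125/646, 123/646, 169/646].

π = [0.3545, 0.1935, 0.1904, 0.2616]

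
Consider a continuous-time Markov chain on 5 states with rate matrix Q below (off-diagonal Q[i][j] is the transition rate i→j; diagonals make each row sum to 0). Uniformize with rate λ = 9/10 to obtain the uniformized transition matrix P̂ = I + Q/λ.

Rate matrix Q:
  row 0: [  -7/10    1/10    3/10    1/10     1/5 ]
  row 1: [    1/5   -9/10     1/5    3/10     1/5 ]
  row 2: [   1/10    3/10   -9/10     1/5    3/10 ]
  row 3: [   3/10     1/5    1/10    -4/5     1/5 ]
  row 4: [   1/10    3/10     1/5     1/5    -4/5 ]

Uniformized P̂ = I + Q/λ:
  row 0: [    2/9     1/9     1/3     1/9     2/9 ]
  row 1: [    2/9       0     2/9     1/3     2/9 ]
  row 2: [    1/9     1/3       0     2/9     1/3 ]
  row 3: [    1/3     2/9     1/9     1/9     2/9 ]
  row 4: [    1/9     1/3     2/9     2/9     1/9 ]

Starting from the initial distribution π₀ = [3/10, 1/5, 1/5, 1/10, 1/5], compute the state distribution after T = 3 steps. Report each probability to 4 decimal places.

π = [0.2004, 0.1985, 0.1827, 0.2010, 0.2174]

t=0: π = [0.3000, 0.2000, 0.2000, 0.1000, 0.2000]
t=1: π = [0.1889, 0.1889, 0.2000, 0.2000, 0.2222]
t=2: π = [0.1975, 0.2062, 0.1765, 0.2000, 0.2198]
t=3: π = [0.2004, 0.1985, 0.1827, 0.2010, 0.2174]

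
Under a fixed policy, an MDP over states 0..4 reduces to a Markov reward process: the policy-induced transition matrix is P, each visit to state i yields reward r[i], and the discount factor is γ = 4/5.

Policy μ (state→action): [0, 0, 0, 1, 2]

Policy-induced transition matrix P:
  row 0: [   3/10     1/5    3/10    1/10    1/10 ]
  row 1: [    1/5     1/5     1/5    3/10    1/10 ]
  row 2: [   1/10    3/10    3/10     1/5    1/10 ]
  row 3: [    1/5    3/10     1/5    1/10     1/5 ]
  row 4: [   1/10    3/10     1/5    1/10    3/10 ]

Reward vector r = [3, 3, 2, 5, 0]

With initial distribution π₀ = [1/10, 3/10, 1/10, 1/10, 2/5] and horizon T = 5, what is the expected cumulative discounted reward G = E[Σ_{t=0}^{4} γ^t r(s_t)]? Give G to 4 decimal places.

t=0: π = [0.1000, 0.3000, 0.1000, 0.1000, 0.4000], E[r] = 1.9000, γ^t·E[r] = 1.900000, running G = 1.900000
t=1: π = [0.1600, 0.2600, 0.2200, 0.1700, 0.1900], E[r] = 2.5500, γ^t·E[r] = 2.040000, running G = 3.940000
t=2: π = [0.1750, 0.2580, 0.2380, 0.1740, 0.1550], E[r] = 2.6450, γ^t·E[r] = 1.692800, running G = 5.632800
t=3: π = [0.1782, 0.2567, 0.2413, 0.1754, 0.1484], E[r] = 2.6643, γ^t·E[r] = 1.364122, running G = 6.996922
t=4: π = [0.1789, 0.2565, 0.2420, 0.1755, 0.1472], E[r] = 2.6673, γ^t·E[r] = 1.092538, running G = 8.089460

G = 8.0895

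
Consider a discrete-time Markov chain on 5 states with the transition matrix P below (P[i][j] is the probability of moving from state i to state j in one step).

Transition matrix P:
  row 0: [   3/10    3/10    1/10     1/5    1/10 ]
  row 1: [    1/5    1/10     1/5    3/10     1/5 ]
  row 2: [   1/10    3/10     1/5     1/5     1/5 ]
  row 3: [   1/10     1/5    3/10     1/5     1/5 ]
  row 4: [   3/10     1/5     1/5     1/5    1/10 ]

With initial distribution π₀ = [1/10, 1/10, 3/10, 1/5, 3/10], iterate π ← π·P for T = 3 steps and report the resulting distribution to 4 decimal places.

t=0: π = [0.1000, 0.1000, 0.3000, 0.2000, 0.3000]
t=1: π = [0.1900, 0.2300, 0.2100, 0.2100, 0.1600]
t=2: π = [0.1930, 0.2170, 0.2020, 0.2230, 0.1650]
t=3: π = [0.1933, 0.2178, 0.2030, 0.2217, 0.1642]

π = [0.1933, 0.2178, 0.2030, 0.2217, 0.1642]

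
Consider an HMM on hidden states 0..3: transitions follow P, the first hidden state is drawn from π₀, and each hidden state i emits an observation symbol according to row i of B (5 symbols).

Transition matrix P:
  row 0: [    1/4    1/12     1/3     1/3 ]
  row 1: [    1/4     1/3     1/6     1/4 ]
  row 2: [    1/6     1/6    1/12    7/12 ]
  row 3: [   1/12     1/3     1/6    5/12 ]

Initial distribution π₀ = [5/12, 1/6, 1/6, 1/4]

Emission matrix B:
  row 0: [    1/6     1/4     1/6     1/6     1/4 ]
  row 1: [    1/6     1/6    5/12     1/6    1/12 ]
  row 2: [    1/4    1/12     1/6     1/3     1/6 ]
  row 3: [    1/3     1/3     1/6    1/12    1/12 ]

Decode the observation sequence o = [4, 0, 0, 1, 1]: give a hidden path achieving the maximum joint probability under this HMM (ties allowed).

t=0: δ = [1.042e-01, 1.389e-02, 2.778e-02, 2.083e-02]  (obs o_0=4)
t=1: δ = [4.340e-03, 1.447e-03, 8.681e-03, 1.157e-02]  ψ = [0, 0, 0, 0]  (obs o_1=0)
t=2: δ = [2.411e-04, 6.430e-04, 4.823e-04, 1.688e-03]  ψ = [2, 3, 3, 2]  (obs o_2=0)
t=3: δ = [4.019e-05, 9.377e-05, 2.344e-05, 2.344e-04]  ψ = [1, 3, 3, 3]  (obs o_3=1)
t=4: δ = [5.861e-06, 1.302e-05, 3.256e-06, 3.256e-05]  ψ = [1, 3, 3, 3]  (obs o_4=1)
backtrack: best end state = 3; path = [0, 2, 3, 3, 3]

path = [0, 2, 3, 3, 3]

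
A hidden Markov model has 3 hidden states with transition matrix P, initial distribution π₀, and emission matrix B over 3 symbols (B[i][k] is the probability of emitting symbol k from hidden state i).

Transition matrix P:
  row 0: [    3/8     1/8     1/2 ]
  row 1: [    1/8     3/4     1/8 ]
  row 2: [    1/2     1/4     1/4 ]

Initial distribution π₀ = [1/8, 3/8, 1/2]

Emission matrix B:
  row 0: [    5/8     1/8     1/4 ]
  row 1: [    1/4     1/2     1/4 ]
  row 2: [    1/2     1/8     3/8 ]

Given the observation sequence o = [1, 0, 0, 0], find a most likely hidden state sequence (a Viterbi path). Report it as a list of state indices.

t=0: δ = [1.562e-02, 1.875e-01, 6.250e-02]  (obs o_0=1)
t=1: δ = [1.953e-02, 3.516e-02, 1.172e-02]  ψ = [2, 1, 1]  (obs o_1=0)
t=2: δ = [4.578e-03, 6.592e-03, 4.883e-03]  ψ = [0, 1, 0]  (obs o_2=0)
t=3: δ = [1.526e-03, 1.236e-03, 1.144e-03]  ψ = [2, 1, 0]  (obs o_3=0)
backtrack: best end state = 0; path = [2, 0, 2, 0]

path = [2, 0, 2, 0]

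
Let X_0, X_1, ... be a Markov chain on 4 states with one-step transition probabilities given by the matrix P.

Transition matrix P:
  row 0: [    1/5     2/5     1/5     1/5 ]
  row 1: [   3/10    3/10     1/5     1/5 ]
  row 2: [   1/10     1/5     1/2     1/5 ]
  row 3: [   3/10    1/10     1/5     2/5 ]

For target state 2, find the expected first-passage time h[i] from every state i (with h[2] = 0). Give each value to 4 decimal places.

h = [5.0000, 5.0000, 0.0000, 5.0000]

First-step conditioning: h[2] = 0; for i ≠ 2, h[i] = 1 + Σ_k P[i][k]·h[k].
  h[0] = 1 + 1/5·h[0] + 2/5·h[1] + 1/5·h[3]
  h[1] = 1 + 3/10·h[0] + 3/10·h[1] + 1/5·h[3]
  h[3] = 1 + 3/10·h[0] + 1/10·h[1] + 2/5·h[3]
Solving the 3×3 linear system over states ≠ 2 gives exactly h = [5, 5, 0, 5] (h[2] = 0 is the target).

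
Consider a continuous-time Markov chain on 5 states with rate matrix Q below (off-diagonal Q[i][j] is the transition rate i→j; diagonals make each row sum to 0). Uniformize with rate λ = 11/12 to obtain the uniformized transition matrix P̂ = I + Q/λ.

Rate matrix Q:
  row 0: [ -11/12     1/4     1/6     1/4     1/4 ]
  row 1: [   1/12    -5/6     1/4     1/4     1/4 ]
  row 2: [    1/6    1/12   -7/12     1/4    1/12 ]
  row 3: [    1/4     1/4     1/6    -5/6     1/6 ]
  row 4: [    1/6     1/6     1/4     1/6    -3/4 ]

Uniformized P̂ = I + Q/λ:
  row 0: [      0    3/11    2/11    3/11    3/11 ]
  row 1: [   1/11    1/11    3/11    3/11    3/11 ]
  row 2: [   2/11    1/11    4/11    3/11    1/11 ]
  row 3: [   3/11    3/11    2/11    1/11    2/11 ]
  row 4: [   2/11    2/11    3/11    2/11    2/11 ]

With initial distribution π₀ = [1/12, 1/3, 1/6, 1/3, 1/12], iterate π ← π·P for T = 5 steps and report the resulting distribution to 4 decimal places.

t=0: π = [0.0833, 0.3333, 0.1667, 0.3333, 0.0833]
t=1: π = [0.1667, 0.1742, 0.2500, 0.2045, 0.2045]
t=2: π = [0.1543, 0.1770, 0.2617, 0.2169, 0.1901]
t=3: π = [0.1574, 0.1757, 0.2628, 0.2160, 0.1881]
t=4: π = [0.1569, 0.1759, 0.2627, 0.2164, 0.1882]
t=5: π = [0.1570, 0.1759, 0.2627, 0.2163, 0.1882]

π = [0.1570, 0.1759, 0.2627, 0.2163, 0.1882]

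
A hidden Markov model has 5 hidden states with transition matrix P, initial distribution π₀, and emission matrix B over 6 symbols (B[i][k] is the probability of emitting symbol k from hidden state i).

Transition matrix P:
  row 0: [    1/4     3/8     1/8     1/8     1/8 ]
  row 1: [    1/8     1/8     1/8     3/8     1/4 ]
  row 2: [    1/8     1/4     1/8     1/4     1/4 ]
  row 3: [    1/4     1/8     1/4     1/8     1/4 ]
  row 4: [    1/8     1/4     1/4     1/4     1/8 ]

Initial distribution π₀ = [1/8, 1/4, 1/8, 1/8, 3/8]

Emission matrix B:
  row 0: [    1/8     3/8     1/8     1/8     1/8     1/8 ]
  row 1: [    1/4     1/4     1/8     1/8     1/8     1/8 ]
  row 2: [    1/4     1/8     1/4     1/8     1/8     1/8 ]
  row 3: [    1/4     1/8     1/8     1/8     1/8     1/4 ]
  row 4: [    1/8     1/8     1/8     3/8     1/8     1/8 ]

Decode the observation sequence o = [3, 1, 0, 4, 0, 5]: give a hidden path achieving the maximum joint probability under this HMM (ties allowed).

path = [4, 1, 3, 0, 1, 3]

t=0: δ = [1.562e-02, 3.125e-02, 1.562e-02, 1.562e-02, 1.406e-01]  (obs o_0=3)
t=1: δ = [6.592e-03, 8.789e-03, 4.395e-03, 4.395e-03, 2.197e-03]  ψ = [4, 4, 4, 4, 4]  (obs o_1=1)
t=2: δ = [2.060e-04, 6.180e-04, 2.747e-04, 8.240e-04, 2.747e-04]  ψ = [0, 0, 1, 1, 1]  (obs o_2=0)
t=3: δ = [2.575e-05, 1.287e-05, 2.575e-05, 2.897e-05, 2.575e-05]  ψ = [3, 3, 3, 1, 3]  (obs o_3=4)
t=4: δ = [9.052e-07, 2.414e-06, 1.810e-06, 1.609e-06, 9.052e-07]  ψ = [3, 0, 3, 2, 3]  (obs o_4=0)
t=5: δ = [5.029e-08, 5.658e-08, 5.029e-08, 2.263e-07, 7.544e-08]  ψ = [3, 2, 3, 1, 1]  (obs o_5=5)
backtrack: best end state = 3; path = [4, 1, 3, 0, 1, 3]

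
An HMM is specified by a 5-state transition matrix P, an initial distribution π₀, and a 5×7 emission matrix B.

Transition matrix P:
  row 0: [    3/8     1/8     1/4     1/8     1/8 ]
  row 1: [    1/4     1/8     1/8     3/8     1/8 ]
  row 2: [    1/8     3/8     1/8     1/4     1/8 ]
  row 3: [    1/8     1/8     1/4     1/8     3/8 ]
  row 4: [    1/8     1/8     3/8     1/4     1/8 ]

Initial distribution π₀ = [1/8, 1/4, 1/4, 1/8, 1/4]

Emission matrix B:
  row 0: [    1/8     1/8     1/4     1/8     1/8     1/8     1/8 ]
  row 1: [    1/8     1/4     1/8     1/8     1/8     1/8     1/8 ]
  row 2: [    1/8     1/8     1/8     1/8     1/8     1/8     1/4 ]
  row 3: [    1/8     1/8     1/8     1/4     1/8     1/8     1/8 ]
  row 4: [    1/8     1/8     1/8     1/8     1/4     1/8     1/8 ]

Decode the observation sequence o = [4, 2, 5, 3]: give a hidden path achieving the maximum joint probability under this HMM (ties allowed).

path = [4, 2, 1, 3]

t=0: δ = [1.562e-02, 3.125e-02, 3.125e-02, 1.562e-02, 6.250e-02]  (obs o_0=4)
t=1: δ = [1.953e-03, 1.465e-03, 2.930e-03, 1.953e-03, 9.766e-04]  ψ = [1, 2, 4, 4, 4]  (obs o_1=2)
t=2: δ = [9.155e-05, 1.373e-04, 6.104e-05, 9.155e-05, 9.155e-05]  ψ = [0, 2, 0, 2, 3]  (obs o_2=5)
t=3: δ = [4.292e-06, 2.861e-06, 4.292e-06, 1.287e-05, 4.292e-06]  ψ = [0, 2, 4, 1, 3]  (obs o_3=3)
backtrack: best end state = 3; path = [4, 2, 1, 3]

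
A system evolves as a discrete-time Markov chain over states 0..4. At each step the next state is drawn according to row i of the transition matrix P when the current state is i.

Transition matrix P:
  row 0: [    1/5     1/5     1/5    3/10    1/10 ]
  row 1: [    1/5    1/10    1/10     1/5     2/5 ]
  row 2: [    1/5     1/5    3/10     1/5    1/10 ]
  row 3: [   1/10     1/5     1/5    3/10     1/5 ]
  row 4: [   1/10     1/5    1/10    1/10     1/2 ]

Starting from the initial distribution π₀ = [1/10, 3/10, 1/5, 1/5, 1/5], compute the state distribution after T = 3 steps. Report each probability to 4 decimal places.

t=0: π = [0.1000, 0.3000, 0.2000, 0.2000, 0.2000]
t=1: π = [0.1600, 0.1700, 0.1700, 0.2100, 0.2900]
t=2: π = [0.1500, 0.1830, 0.1710, 0.2080, 0.2880]
t=3: π = [0.1504, 0.1817, 0.1700, 0.2070, 0.2909]

π = [0.1504, 0.1817, 0.1700, 0.2070, 0.2909]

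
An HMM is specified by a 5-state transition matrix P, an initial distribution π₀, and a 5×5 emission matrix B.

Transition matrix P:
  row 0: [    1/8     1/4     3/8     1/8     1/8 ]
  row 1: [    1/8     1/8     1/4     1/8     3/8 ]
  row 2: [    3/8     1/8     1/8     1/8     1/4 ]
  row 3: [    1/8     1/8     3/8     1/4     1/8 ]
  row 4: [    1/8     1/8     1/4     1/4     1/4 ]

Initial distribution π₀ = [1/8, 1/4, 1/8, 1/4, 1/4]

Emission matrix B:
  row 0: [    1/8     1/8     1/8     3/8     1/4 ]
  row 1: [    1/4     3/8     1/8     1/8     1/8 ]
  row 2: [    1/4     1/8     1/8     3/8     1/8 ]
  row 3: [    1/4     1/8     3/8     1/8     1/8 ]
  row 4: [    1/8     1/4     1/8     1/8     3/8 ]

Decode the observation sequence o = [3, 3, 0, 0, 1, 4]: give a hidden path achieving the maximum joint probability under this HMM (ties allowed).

t=0: δ = [4.688e-02, 3.125e-02, 4.688e-02, 3.125e-02, 3.125e-02]  (obs o_0=3)
t=1: δ = [6.592e-03, 1.465e-03, 6.592e-03, 9.766e-04, 1.465e-03]  ψ = [2, 0, 0, 3, 1]  (obs o_1=3)
t=2: δ = [3.090e-04, 4.120e-04, 6.180e-04, 2.060e-04, 2.060e-04]  ψ = [2, 0, 0, 0, 2]  (obs o_2=0)
t=3: δ = [2.897e-05, 1.931e-05, 2.897e-05, 1.931e-05, 1.931e-05]  ψ = [2, 0, 0, 2, 1]  (obs o_3=0)
t=4: δ = [1.358e-06, 2.716e-06, 1.358e-06, 6.035e-07, 1.810e-06]  ψ = [2, 0, 0, 3, 1]  (obs o_4=1)
t=5: δ = [1.273e-07, 4.243e-08, 8.487e-08, 5.658e-08, 3.819e-07]  ψ = [2, 0, 1, 4, 1]  (obs o_5=4)
backtrack: best end state = 4; path = [2, 0, 2, 0, 1, 4]

path = [2, 0, 2, 0, 1, 4]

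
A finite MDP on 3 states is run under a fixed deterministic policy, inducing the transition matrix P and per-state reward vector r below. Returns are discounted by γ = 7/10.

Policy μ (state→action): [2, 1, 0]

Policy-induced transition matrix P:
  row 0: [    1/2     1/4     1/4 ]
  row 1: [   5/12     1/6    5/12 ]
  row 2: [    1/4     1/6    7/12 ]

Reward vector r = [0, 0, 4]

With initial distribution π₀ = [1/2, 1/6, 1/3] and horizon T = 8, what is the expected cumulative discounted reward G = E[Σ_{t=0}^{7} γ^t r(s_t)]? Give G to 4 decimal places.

G = 4.8443

t=0: π = [0.5000, 0.1667, 0.3333], E[r] = 1.3333, γ^t·E[r] = 1.333333, running G = 1.333333
t=1: π = [0.4028, 0.2083, 0.3889], E[r] = 1.5556, γ^t·E[r] = 1.088889, running G = 2.422222
t=2: π = [0.3854, 0.2002, 0.4144], E[r] = 1.6574, γ^t·E[r] = 0.812130, running G = 3.234352
t=3: π = [0.3797, 0.1988, 0.4215], E[r] = 1.6860, γ^t·E[r] = 0.578283, running G = 3.812635
t=4: π = [0.3781, 0.1983, 0.4236], E[r] = 1.6945, γ^t·E[r] = 0.406852, running G = 4.219487
t=5: π = [0.3776, 0.1982, 0.4243], E[r] = 1.6970, γ^t·E[r] = 0.285222, running G = 4.504709
t=6: π = [0.3774, 0.1981, 0.4244], E[r] = 1.6978, γ^t·E[r] = 0.199744, running G = 4.704453
t=7: π = [0.3774, 0.1981, 0.4245], E[r] = 1.6980, γ^t·E[r] = 0.139839, running G = 4.844292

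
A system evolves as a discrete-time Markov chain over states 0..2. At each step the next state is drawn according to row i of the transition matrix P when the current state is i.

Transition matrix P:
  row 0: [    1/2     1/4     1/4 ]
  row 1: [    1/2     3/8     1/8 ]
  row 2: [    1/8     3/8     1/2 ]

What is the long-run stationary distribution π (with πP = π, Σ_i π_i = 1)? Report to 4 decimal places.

π = [0.3953, 0.3256, 0.2791]

Balance equations π_j = Σ_i π_i·P[i][j]:
  π_0 = 1/2·π_0 + 1/2·π_1 + 1/8·π_2
  π_1 = 1/4·π_0 + 3/8·π_1 + 3/8·π_2
  normalize: π_0 + π_1 + π_2 = 1
Solving the linear system gives exactly π = [17/43, 14/43, 12/43].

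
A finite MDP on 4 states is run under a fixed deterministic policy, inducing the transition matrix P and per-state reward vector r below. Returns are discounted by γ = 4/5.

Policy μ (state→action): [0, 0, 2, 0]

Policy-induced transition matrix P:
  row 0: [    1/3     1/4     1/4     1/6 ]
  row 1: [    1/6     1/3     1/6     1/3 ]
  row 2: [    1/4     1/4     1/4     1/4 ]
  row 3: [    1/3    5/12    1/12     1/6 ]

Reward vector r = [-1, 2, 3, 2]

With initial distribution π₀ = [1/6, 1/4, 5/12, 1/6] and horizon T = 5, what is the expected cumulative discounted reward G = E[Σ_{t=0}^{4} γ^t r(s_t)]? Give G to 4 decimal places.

t=0: π = [0.1667, 0.2500, 0.4167, 0.1667], E[r] = 1.9167, γ^t·E[r] = 1.916667, running G = 1.916667
t=1: π = [0.2569, 0.2986, 0.2014, 0.2431], E[r] = 1.4306, γ^t·E[r] = 1.144444, running G = 3.061111
t=2: π = [0.2668, 0.3154, 0.1846, 0.2332], E[r] = 1.3843, γ^t·E[r] = 0.885926, running G = 3.947037
t=3: π = [0.2654, 0.3152, 0.1848, 0.2346], E[r] = 1.3887, γ^t·E[r] = 0.711012, running G = 4.658049
t=4: π = [0.2654, 0.3154, 0.1846, 0.2346], E[r] = 1.3884, γ^t·E[r] = 0.568698, running G = 5.226747

G = 5.2267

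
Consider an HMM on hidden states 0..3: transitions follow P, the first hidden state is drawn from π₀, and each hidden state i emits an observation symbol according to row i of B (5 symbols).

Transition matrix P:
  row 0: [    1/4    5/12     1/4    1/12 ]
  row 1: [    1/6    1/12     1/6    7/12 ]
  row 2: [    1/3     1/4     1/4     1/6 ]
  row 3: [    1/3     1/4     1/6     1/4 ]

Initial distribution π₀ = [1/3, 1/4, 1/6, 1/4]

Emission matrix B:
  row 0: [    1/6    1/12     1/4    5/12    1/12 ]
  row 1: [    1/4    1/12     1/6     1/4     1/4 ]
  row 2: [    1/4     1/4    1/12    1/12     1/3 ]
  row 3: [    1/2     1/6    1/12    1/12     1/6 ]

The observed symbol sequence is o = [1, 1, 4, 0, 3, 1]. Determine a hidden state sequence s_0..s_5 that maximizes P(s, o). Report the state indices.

t=0: δ = [2.778e-02, 2.083e-02, 4.167e-02, 4.167e-02]  (obs o_0=1)
t=1: δ = [1.157e-03, 9.645e-04, 2.604e-03, 2.025e-03]  ψ = [2, 0, 2, 1]  (obs o_1=1)
t=2: δ = [7.234e-05, 1.628e-04, 2.170e-04, 9.377e-05]  ψ = [2, 2, 2, 1]  (obs o_2=4)
t=3: δ = [1.206e-05, 1.356e-05, 1.356e-05, 4.747e-05]  ψ = [2, 2, 2, 1]  (obs o_3=0)
t=4: δ = [6.593e-06, 2.967e-06, 6.593e-07, 9.890e-07]  ψ = [3, 3, 3, 3]  (obs o_4=3)
t=5: δ = [1.374e-07, 2.289e-07, 4.121e-07, 2.885e-07]  ψ = [0, 0, 0, 1]  (obs o_5=1)
backtrack: best end state = 2; path = [2, 2, 1, 3, 0, 2]

path = [2, 2, 1, 3, 0, 2]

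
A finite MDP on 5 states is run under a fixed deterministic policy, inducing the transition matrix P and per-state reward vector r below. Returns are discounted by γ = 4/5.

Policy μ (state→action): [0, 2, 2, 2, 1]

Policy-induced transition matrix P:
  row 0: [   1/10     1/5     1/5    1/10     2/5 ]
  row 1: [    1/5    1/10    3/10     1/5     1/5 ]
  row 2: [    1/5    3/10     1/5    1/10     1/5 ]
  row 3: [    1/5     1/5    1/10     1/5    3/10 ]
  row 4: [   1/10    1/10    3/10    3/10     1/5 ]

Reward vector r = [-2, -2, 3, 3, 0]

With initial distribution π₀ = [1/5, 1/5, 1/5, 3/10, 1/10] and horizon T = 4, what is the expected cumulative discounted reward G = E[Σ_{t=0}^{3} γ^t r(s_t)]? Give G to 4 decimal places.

t=0: π = [0.2000, 0.2000, 0.2000, 0.3000, 0.1000], E[r] = 0.7000, γ^t·E[r] = 0.700000, running G = 0.700000
t=1: π = [0.1700, 0.1900, 0.2000, 0.1700, 0.2700], E[r] = 0.3900, γ^t·E[r] = 0.312000, running G = 1.012000
t=2: π = [0.1560, 0.1740, 0.2290, 0.1900, 0.2510], E[r] = 0.5970, γ^t·E[r] = 0.382080, running G = 1.394080
t=3: π = [0.1593, 0.1804, 0.2235, 0.1866, 0.2502], E[r] = 0.5509, γ^t·E[r] = 0.282061, running G = 1.676141

G = 1.6761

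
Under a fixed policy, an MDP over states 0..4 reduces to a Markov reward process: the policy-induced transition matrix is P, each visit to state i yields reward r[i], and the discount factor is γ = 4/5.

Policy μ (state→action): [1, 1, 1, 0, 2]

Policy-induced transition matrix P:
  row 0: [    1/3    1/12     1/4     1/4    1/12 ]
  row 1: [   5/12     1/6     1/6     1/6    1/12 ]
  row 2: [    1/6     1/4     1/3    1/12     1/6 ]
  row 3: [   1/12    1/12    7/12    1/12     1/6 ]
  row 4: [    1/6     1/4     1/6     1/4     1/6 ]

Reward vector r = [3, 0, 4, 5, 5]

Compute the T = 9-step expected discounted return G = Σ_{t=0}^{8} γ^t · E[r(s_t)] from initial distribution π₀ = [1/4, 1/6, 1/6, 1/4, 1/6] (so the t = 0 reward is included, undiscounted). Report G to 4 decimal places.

t=0: π = [0.2500, 0.1667, 0.1667, 0.2500, 0.1667], E[r] = 3.5000, γ^t·E[r] = 3.500000, running G = 3.500000
t=1: π = [0.2292, 0.1528, 0.3194, 0.1667, 0.1319], E[r] = 3.4583, γ^t·E[r] = 2.766667, running G = 6.266667
t=2: π = [0.2292, 0.1713, 0.3084, 0.1563, 0.1348], E[r] = 3.3767, γ^t·E[r] = 2.161111, running G = 8.427778
t=3: π = [0.2347, 0.1715, 0.3023, 0.1583, 0.1333], E[r] = 3.3709, γ^t·E[r] = 1.725926, running G = 10.153704
t=4: π = [0.2355, 0.1702, 0.3025, 0.1590, 0.1328], E[r] = 3.3754, γ^t·E[r] = 1.382578, running G = 11.536281
t=5: π = [0.2352, 0.1701, 0.3029, 0.1589, 0.1329], E[r] = 3.3762, γ^t·E[r] = 1.106320, running G = 12.642601
t=6: π = [0.2351, 0.1701, 0.3030, 0.1589, 0.1329], E[r] = 3.3760, γ^t·E[r] = 0.885007, running G = 13.527608
t=7: π = [0.2352, 0.1702, 0.3029, 0.1589, 0.1329], E[r] = 3.3760, γ^t·E[r] = 0.707992, running G = 14.235601
t=8: π = [0.2352, 0.1702, 0.3029, 0.1589, 0.1329], E[r] = 3.3760, γ^t·E[r] = 0.566395, running G = 14.801995

G = 14.8020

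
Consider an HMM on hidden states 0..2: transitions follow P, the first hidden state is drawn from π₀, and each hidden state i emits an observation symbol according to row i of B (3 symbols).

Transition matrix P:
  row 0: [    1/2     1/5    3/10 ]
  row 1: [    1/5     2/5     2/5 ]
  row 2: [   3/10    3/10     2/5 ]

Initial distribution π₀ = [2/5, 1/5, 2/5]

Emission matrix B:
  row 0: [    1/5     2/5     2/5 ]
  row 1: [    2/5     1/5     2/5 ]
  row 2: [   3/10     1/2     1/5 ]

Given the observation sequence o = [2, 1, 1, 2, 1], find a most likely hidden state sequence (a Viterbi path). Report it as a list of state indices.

path = [0, 0, 0, 0, 0]

t=0: δ = [1.600e-01, 8.000e-02, 8.000e-02]  (obs o_0=2)
t=1: δ = [3.200e-02, 6.400e-03, 2.400e-02]  ψ = [0, 0, 0]  (obs o_1=1)
t=2: δ = [6.400e-03, 1.440e-03, 4.800e-03]  ψ = [0, 2, 0]  (obs o_2=1)
t=3: δ = [1.280e-03, 5.760e-04, 3.840e-04]  ψ = [0, 2, 0]  (obs o_3=2)
t=4: δ = [2.560e-04, 5.120e-05, 1.920e-04]  ψ = [0, 0, 0]  (obs o_4=1)
backtrack: best end state = 0; path = [0, 0, 0, 0, 0]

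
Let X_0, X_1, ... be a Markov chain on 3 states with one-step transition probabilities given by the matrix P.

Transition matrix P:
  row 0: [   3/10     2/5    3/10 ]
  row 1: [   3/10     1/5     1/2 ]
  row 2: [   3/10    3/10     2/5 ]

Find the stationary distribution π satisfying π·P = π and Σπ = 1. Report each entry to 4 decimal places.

Balance equations π_j = Σ_i π_i·P[i][j]:
  π_0 = 3/10·π_0 + 3/10·π_1 + 3/10·π_2
  π_1 = 2/5·π_0 + 1/5·π_1 + 3/10·π_2
  normalize: π_0 + π_1 + π_2 = 1
Solving the linear system gives exactly π = [3/10, 3/10, 2/5].

π = [0.3000, 0.3000, 0.4000]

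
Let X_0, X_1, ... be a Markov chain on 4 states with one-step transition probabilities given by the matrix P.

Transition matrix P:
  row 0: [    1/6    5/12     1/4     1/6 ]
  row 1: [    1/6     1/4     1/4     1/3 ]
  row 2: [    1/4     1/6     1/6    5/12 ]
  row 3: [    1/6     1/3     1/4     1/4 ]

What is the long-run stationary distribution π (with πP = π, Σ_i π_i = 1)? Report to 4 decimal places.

π = [0.1859, 0.2865, 0.2308, 0.2968]

Balance equations π_j = Σ_i π_i·P[i][j]:
  π_0 = 1/6·π_0 + 1/6·π_1 + 1/4·π_2 + 1/6·π_3
  π_1 = 5/12·π_0 + 1/4·π_1 + 1/6·π_2 + 1/3·π_3
  π_2 = 1/4·π_0 + 1/4·π_1 + 1/6·π_2 + 1/4·π_3
  normalize: π_0 + π_1 + π_2 + π_3 = 1
Solving the linear system gives exactly π = [29/156, 581/2028, 3/13, 301/1014].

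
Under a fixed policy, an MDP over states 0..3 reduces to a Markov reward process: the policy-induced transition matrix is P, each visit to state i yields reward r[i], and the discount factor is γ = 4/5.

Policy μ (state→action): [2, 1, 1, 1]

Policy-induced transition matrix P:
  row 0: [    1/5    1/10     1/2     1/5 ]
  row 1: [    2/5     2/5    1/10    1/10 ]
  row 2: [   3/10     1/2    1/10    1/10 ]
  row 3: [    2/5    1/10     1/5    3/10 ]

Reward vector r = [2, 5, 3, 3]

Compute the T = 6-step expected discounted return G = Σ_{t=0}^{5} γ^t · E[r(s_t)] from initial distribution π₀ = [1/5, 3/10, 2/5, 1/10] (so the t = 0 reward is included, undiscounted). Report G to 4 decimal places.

G = 12.2403

t=0: π = [0.2000, 0.3000, 0.4000, 0.1000], E[r] = 3.4000, γ^t·E[r] = 3.400000, running G = 3.400000
t=1: π = [0.3200, 0.3500, 0.1900, 0.1400], E[r] = 3.3800, γ^t·E[r] = 2.704000, running G = 6.104000
t=2: π = [0.3170, 0.2810, 0.2420, 0.1600], E[r] = 3.2450, γ^t·E[r] = 2.076800, running G = 8.180800
t=3: π = [0.3124, 0.2811, 0.2428, 0.1637], E[r] = 3.2498, γ^t·E[r] = 1.663898, running G = 9.844698
t=4: π = [0.3132, 0.2815, 0.2413, 0.1640], E[r] = 3.2497, γ^t·E[r] = 1.331061, running G = 11.175758
t=5: π = [0.3132, 0.2810, 0.2417, 0.1641], E[r] = 3.2487, γ^t·E[r] = 1.064539, running G = 12.240297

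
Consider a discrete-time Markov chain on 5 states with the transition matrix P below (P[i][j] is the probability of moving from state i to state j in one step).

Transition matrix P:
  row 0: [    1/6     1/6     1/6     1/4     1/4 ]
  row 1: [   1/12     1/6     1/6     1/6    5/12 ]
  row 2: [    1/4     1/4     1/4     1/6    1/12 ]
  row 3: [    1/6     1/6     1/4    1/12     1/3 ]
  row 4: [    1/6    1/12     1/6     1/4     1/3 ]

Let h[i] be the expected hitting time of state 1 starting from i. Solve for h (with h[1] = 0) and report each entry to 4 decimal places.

h = [6.1682, 0.0000, 5.5062, 6.1610, 6.7290]

First-step conditioning: h[1] = 0; for i ≠ 1, h[i] = 1 + Σ_k P[i][k]·h[k].
  h[0] = 1 + 1/6·h[0] + 1/6·h[2] + 1/4·h[3] + 1/4·h[4]
  h[2] = 1 + 1/4·h[0] + 1/4·h[2] + 1/6·h[3] + 1/12·h[4]
  h[3] = 1 + 1/6·h[0] + 1/4·h[2] + 1/12·h[3] + 1/3·h[4]
  h[4] = 1 + 1/6·h[0] + 1/6·h[2] + 1/4·h[3] + 1/3·h[4]
Solving the 4×4 linear system over states ≠ 1 gives exactly h = [660/107, 0, 18264/3317, 20436/3317, 720/107] (h[1] = 0 is the target).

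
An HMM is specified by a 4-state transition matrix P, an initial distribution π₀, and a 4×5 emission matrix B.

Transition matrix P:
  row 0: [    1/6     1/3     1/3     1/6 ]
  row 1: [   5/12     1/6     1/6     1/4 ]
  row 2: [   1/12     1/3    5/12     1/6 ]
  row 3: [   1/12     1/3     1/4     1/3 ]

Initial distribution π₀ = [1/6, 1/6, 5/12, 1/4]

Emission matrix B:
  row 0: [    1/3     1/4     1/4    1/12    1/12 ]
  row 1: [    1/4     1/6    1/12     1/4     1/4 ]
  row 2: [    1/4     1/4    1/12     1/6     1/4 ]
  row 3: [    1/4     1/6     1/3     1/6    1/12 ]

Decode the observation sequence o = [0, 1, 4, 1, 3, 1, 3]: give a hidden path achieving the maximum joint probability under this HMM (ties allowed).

path = [2, 2, 2, 2, 1, 0, 1]

t=0: δ = [5.556e-02, 4.167e-02, 1.042e-01, 6.250e-02]  (obs o_0=0)
t=1: δ = [4.340e-03, 5.787e-03, 1.085e-02, 3.472e-03]  ψ = [1, 2, 2, 3]  (obs o_1=1)
t=2: δ = [2.009e-04, 9.042e-04, 1.130e-03, 1.507e-04]  ψ = [1, 2, 2, 2]  (obs o_2=4)
t=3: δ = [9.419e-05, 6.279e-05, 1.177e-04, 3.768e-05]  ψ = [1, 2, 2, 1]  (obs o_3=1)
t=4: δ = [2.180e-06, 9.811e-06, 8.176e-06, 3.270e-06]  ψ = [1, 2, 2, 2]  (obs o_4=3)
t=5: δ = [1.022e-06, 4.542e-07, 8.517e-07, 4.088e-07]  ψ = [1, 2, 2, 1]  (obs o_5=1)
t=6: δ = [1.577e-08, 8.517e-08, 5.915e-08, 2.839e-08]  ψ = [1, 0, 2, 0]  (obs o_6=3)
backtrack: best end state = 1; path = [2, 2, 2, 2, 1, 0, 1]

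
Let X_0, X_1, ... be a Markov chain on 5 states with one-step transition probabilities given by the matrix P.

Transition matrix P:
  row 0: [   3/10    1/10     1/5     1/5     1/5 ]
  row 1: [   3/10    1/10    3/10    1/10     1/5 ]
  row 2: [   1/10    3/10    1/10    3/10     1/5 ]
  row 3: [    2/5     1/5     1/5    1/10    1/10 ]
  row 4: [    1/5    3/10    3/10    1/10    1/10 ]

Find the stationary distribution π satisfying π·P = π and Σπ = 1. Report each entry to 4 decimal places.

Balance equations π_j = Σ_i π_i·P[i][j]:
  π_0 = 3/10·π_0 + 3/10·π_1 + 1/10·π_2 + 2/5·π_3 + 1/5·π_4
  π_1 = 1/10·π_0 + 1/10·π_1 + 3/10·π_2 + 1/5·π_3 + 3/10·π_4
  π_2 = 1/5·π_0 + 3/10·π_1 + 1/10·π_2 + 1/5·π_3 + 3/10·π_4
  π_3 = 1/5·π_0 + 1/10·π_1 + 3/10·π_2 + 1/10·π_3 + 1/10·π_4
  normalize: π_0 + π_1 + π_2 + π_3 + π_4 = 1
Solving the linear system gives exactly π = [1680/6529, 2521/13058, 2801/13058, 1101/6529, 1087/6529].

π = [0.2573, 0.1931, 0.2145, 0.1686, 0.1665]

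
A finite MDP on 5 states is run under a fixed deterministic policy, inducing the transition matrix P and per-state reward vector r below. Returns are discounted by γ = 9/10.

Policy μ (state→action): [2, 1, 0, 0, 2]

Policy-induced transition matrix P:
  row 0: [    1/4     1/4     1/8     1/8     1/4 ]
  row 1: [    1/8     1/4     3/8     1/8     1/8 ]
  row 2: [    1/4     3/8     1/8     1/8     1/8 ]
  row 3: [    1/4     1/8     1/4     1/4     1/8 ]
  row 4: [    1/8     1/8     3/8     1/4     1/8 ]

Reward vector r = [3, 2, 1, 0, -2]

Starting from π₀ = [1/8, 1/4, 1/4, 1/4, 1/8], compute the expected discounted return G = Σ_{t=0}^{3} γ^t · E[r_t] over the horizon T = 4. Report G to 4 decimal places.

t=0: π = [0.1250, 0.2500, 0.2500, 0.2500, 0.1250], E[r] = 0.8750, γ^t·E[r] = 0.875000, running G = 0.875000
t=1: π = [0.2031, 0.2344, 0.2500, 0.1719, 0.1406], E[r] = 1.0469, γ^t·E[r] = 0.942188, running G = 1.817188
t=2: π = [0.2031, 0.2422, 0.2402, 0.1641, 0.1504], E[r] = 1.0332, γ^t·E[r] = 0.836895, running G = 2.654082
t=3: π = [0.2009, 0.2407, 0.2437, 0.1643, 0.1504], E[r] = 1.0271, γ^t·E[r] = 0.748756, running G = 3.402838

G = 3.4028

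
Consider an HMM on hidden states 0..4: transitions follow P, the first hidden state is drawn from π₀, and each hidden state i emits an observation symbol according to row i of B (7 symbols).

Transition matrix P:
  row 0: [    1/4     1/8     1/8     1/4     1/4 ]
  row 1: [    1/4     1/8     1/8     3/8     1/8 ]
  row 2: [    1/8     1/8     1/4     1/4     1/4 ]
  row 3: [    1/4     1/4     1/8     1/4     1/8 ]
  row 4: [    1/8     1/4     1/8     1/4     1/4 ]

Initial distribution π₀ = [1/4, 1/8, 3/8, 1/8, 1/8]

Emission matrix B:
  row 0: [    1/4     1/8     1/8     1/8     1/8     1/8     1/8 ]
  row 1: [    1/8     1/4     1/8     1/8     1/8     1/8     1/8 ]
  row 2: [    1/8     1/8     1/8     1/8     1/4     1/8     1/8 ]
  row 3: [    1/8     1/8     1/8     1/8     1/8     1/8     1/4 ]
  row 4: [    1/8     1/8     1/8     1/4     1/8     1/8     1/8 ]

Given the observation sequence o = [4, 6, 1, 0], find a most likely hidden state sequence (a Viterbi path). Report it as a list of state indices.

path = [2, 3, 1, 0]

t=0: δ = [3.125e-02, 1.562e-02, 9.375e-02, 1.562e-02, 1.562e-02]  (obs o_0=4)
t=1: δ = [1.465e-03, 1.465e-03, 2.930e-03, 5.859e-03, 2.930e-03]  ψ = [2, 2, 2, 2, 2]  (obs o_1=6)
t=2: δ = [1.831e-04, 3.662e-04, 9.155e-05, 1.831e-04, 9.155e-05]  ψ = [3, 3, 2, 3, 2]  (obs o_2=1)
t=3: δ = [2.289e-05, 5.722e-06, 5.722e-06, 1.717e-05, 5.722e-06]  ψ = [1, 1, 1, 1, 0]  (obs o_3=0)
backtrack: best end state = 0; path = [2, 3, 1, 0]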